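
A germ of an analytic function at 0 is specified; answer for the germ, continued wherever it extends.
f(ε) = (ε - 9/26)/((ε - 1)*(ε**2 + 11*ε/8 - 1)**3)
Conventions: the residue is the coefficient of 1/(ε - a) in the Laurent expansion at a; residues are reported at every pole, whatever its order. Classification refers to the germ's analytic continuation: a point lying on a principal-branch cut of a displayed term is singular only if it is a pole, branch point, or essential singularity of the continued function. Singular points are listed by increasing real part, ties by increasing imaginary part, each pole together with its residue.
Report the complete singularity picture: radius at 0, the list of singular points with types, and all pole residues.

Radius of convergence at 0: -11/16 + (1/16)*sqrt(377).
At -11/16 - (1/16)*sqrt(377): a pole of order 3; residue -2176/17303 + (3779995008/927140298799)*sqrt(377).
At -11/16 + (1/16)*sqrt(377): a pole of order 3; residue -2176/17303 - (3779995008/927140298799)*sqrt(377).
At 1: a pole of order 1; residue 4352/17303.

Denominator factor (ε - 1): pole of order 1 at 1, modulus 1.
Denominator factor (ε**2 + 11*ε/8 - 1)^3: discriminant 377/64, real irrational roots -11/16 + (1/16)*sqrt(377) and -11/16 - (1/16)*sqrt(377); poles of order 3, moduli -11/16 + (1/16)*sqrt(377) and 11/16 + (1/16)*sqrt(377).
The radius of convergence is the smallest modulus among the singular points: -11/16 + (1/16)*sqrt(377).
The factor ε**2 + 11*ε/8 - 1 splits as (ε - a)(ε - a') with a = -11/16 - (1/16)*sqrt(377), a' = -11/16 + (1/16)*sqrt(377). At the order-3 pole a set g(ε) = (ε - a)^3*f(ε) = [(ε - 9/26)/(ε - 1)] / (ε - a')^3.
Order-3 pole: residue = g''(a)/2; g''(-11/16 - (1/16)*sqrt(377)) = -4352/17303 + (7559990016/927140298799)*sqrt(377), so the residue is -2176/17303 + (3779995008/927140298799)*sqrt(377).
The factor ε**2 + 11*ε/8 - 1 splits as (ε - a)(ε - a') with a = -11/16 + (1/16)*sqrt(377), a' = -11/16 - (1/16)*sqrt(377). At the order-3 pole a set g(ε) = (ε - a)^3*f(ε) = [(ε - 9/26)/(ε - 1)] / (ε - a')^3.
Order-3 pole: residue = g''(a)/2; g''(-11/16 + (1/16)*sqrt(377)) = -4352/17303 - (7559990016/927140298799)*sqrt(377), so the residue is -2176/17303 - (3779995008/927140298799)*sqrt(377).
At the order-1 pole 1 set g(ε) = (ε - (1))*f(ε) = (ε - 9/26)/(ε**2 + 11*ε/8 - 1)**3.
Simple pole: residue = g(a) at a = 1, which is 4352/17303.
List the singular points by increasing real part (a conjugate pair: the negative imaginary part first).


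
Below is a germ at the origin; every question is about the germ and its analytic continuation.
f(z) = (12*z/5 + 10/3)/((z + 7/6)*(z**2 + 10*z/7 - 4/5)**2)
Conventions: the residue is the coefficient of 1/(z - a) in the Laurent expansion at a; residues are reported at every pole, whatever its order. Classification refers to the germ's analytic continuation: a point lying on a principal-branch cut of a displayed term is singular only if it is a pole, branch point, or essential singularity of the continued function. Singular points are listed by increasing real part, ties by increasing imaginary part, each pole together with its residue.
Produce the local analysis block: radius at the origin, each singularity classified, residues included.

Denominator factor (z**2 + 10*z/7 - 4/5)^2: discriminant 1284/245, real irrational roots -5/7 + (1/35)*sqrt(1605) and -5/7 - (1/35)*sqrt(1605); poles of order 2, moduli -5/7 + (1/35)*sqrt(1605) and 5/7 + (1/35)*sqrt(1605).
Denominator factor (z + 7/6): pole of order 1 at -7/6, modulus 7/6.
The radius of convergence is the smallest modulus among the singular points: -5/7 + (1/35)*sqrt(1605).
The factor z**2 + 10*z/7 - 4/5 splits as (z - a)(z - a') with a = -5/7 - (1/35)*sqrt(1605), a' = -5/7 + (1/35)*sqrt(1605). At the order-2 pole a set g(z) = (z - a)^2*f(z) = [(12*z/5 + 10/3)/(z + 7/6)] / (z - a')^2.
Order-2 pole: residue = g'(a); g'(-5/7 - (1/35)*sqrt(1605)) = -8640/39601 + (28261489/4080526641)*sqrt(1605), so the residue is -8640/39601 + (28261489/4080526641)*sqrt(1605).
At the order-1 pole -7/6 set g(z) = (z - (-7/6))*f(z) = (12*z/5 + 10/3)/(z**2 + 10*z/7 - 4/5)**2.
Simple pole: residue = g(a) at a = -7/6, which is 17280/39601.
The factor z**2 + 10*z/7 - 4/5 splits as (z - a)(z - a') with a = -5/7 + (1/35)*sqrt(1605), a' = -5/7 - (1/35)*sqrt(1605). At the order-2 pole a set g(z) = (z - a)^2*f(z) = [(12*z/5 + 10/3)/(z + 7/6)] / (z - a')^2.
Order-2 pole: residue = g'(a); g'(-5/7 + (1/35)*sqrt(1605)) = -8640/39601 - (28261489/4080526641)*sqrt(1605), so the residue is -8640/39601 - (28261489/4080526641)*sqrt(1605).
List the singular points by increasing real part (a conjugate pair: the negative imaginary part first).

Radius of convergence at 0: -5/7 + (1/35)*sqrt(1605).
At -5/7 - (1/35)*sqrt(1605): a pole of order 2; residue -8640/39601 + (28261489/4080526641)*sqrt(1605).
At -7/6: a pole of order 1; residue 17280/39601.
At -5/7 + (1/35)*sqrt(1605): a pole of order 2; residue -8640/39601 - (28261489/4080526641)*sqrt(1605).


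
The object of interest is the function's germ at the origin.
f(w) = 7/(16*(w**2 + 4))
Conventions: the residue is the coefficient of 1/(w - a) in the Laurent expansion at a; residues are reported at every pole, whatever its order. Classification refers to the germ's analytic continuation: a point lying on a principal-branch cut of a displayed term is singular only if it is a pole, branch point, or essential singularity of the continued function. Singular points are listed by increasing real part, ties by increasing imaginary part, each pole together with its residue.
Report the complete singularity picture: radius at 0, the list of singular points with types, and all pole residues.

Denominator factor (w**2 + 4): discriminant -16, complex-conjugate roots (2)*i and -(2)*i; poles of order 1, moduli 2 and 2.
The radius of convergence is the smallest modulus among the singular points: 2.
The factor w**2 + 4 splits as (w - a)(w - a') with a = -(2)*i, a' = (2)*i. At the order-1 pole a set g(w) = (w - a)*f(w) = [7/16] / (w - a').
Simple pole: residue = g(a) at a = -(2)*i, which is (7/64)*i.
The factor w**2 + 4 splits as (w - a)(w - a') with a = (2)*i, a' = -(2)*i. At the order-1 pole a set g(w) = (w - a)*f(w) = [7/16] / (w - a').
Simple pole: residue = g(a) at a = (2)*i, which is -(7/64)*i.
List the singular points by increasing real part (a conjugate pair: the negative imaginary part first).

Radius of convergence at 0: 2.
At -(2)*i: a pole of order 1; residue (7/64)*i.
At (2)*i: a pole of order 1; residue -(7/64)*i.


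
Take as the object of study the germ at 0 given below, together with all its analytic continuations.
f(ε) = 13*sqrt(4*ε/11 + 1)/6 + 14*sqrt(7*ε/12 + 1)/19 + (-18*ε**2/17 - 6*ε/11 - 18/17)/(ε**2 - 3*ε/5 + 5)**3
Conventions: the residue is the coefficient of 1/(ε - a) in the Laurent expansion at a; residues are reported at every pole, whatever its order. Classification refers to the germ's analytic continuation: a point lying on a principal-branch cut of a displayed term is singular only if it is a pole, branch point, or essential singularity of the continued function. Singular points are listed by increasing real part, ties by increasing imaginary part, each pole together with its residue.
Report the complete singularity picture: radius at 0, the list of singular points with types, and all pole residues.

Denominator factor (ε**2 - 3*ε/5 + 5)^3: discriminant -491/25, complex-conjugate roots (3/10) + ((1/10)*sqrt(491))*i and (3/10) - ((1/10)*sqrt(491))*i; poles of order 3, moduli sqrt(5) and sqrt(5).
Branch term (14/19)*sqrt(1 - ε/(-12/7)): its argument vanishes at ε = -12/7, a square-root branch point, modulus 12/7.
Branch term (13/6)*sqrt(1 - ε/(-11/4)): its argument vanishes at ε = -11/4, a square-root branch point, modulus 11/4.
The radius of convergence is the smallest modulus among the singular points: 12/7.
The branch terms are analytic at (3/10) - ((1/10)*sqrt(491))*i and contribute nothing to the residue; only the rational part matters.
The factor ε**2 - 3*ε/5 + 5 splits as (ε - a)(ε - a') with a = (3/10) - ((1/10)*sqrt(491))*i, a' = (3/10) + ((1/10)*sqrt(491))*i. At the order-3 pole a set g(ε) = (ε - a)^3*(rational part) = [-18*ε**2/17 - 6*ε/11 - 18/17] / (ε - a')^3.
Order-3 pole: residue = g''(a)/2; g''((3/10) - ((1/10)*sqrt(491))*i) = -((21393000/22135334177)*sqrt(491))*i, so the residue is -((10696500/22135334177)*sqrt(491))*i.
The branch terms are analytic at (3/10) + ((1/10)*sqrt(491))*i and contribute nothing to the residue; only the rational part matters.
The factor ε**2 - 3*ε/5 + 5 splits as (ε - a)(ε - a') with a = (3/10) + ((1/10)*sqrt(491))*i, a' = (3/10) - ((1/10)*sqrt(491))*i. At the order-3 pole a set g(ε) = (ε - a)^3*(rational part) = [-18*ε**2/17 - 6*ε/11 - 18/17] / (ε - a')^3.
Order-3 pole: residue = g''(a)/2; g''((3/10) + ((1/10)*sqrt(491))*i) = ((21393000/22135334177)*sqrt(491))*i, so the residue is ((10696500/22135334177)*sqrt(491))*i.
List the singular points by increasing real part (a conjugate pair: the negative imaginary part first).

Radius of convergence at 0: 12/7.
At -11/4: an algebraic (square-root) branch point.
At -12/7: an algebraic (square-root) branch point.
At (3/10) - ((1/10)*sqrt(491))*i: a pole of order 3; residue -((10696500/22135334177)*sqrt(491))*i.
At (3/10) + ((1/10)*sqrt(491))*i: a pole of order 3; residue ((10696500/22135334177)*sqrt(491))*i.


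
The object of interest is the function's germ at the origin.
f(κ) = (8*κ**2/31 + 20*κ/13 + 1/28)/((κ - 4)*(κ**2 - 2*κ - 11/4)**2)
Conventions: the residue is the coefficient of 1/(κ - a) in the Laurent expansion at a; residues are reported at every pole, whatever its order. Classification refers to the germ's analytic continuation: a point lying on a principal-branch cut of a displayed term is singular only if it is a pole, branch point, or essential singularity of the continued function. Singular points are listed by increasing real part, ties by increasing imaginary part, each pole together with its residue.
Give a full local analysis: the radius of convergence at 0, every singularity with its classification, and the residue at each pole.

Radius of convergence at 0: -1 + (1/2)*sqrt(15).
At 1 - (1/2)*sqrt(15): a pole of order 2; residue -232870/1244061 + (19742/414687)*sqrt(15).
At 1 + (1/2)*sqrt(15): a pole of order 2; residue -232870/1244061 - (19742/414687)*sqrt(15).
At 4: a pole of order 1; residue 465740/1244061.

Denominator factor (κ**2 - 2*κ - 11/4)^2: discriminant 15, real irrational roots 1 + (1/2)*sqrt(15) and 1 - (1/2)*sqrt(15); poles of order 2, moduli 1 + (1/2)*sqrt(15) and -1 + (1/2)*sqrt(15).
Denominator factor (κ - 4): pole of order 1 at 4, modulus 4.
The radius of convergence is the smallest modulus among the singular points: -1 + (1/2)*sqrt(15).
The factor κ**2 - 2*κ - 11/4 splits as (κ - a)(κ - a') with a = 1 - (1/2)*sqrt(15), a' = 1 + (1/2)*sqrt(15). At the order-2 pole a set g(κ) = (κ - a)^2*f(κ) = [(8*κ**2/31 + 20*κ/13 + 1/28)/(κ - 4)] / (κ - a')^2.
Order-2 pole: residue = g'(a); g'(1 - (1/2)*sqrt(15)) = -232870/1244061 + (19742/414687)*sqrt(15), so the residue is -232870/1244061 + (19742/414687)*sqrt(15).
The factor κ**2 - 2*κ - 11/4 splits as (κ - a)(κ - a') with a = 1 + (1/2)*sqrt(15), a' = 1 - (1/2)*sqrt(15). At the order-2 pole a set g(κ) = (κ - a)^2*f(κ) = [(8*κ**2/31 + 20*κ/13 + 1/28)/(κ - 4)] / (κ - a')^2.
Order-2 pole: residue = g'(a); g'(1 + (1/2)*sqrt(15)) = -232870/1244061 - (19742/414687)*sqrt(15), so the residue is -232870/1244061 - (19742/414687)*sqrt(15).
At the order-1 pole 4 set g(κ) = (κ - (4))*f(κ) = (8*κ**2/31 + 20*κ/13 + 1/28)/(κ**2 - 2*κ - 11/4)**2.
Simple pole: residue = g(a) at a = 4, which is 465740/1244061.
List the singular points by increasing real part (a conjugate pair: the negative imaginary part first).


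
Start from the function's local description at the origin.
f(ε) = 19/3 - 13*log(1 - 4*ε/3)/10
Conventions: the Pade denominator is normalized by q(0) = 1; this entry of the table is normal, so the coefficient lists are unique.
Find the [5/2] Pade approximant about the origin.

The Pade approximant has numerator coefficients [19/3, -3254/315, 9116/2835, 832/2835, 416/8505, 3328/382725]; denominator coefficients [1, -40/21, 160/189].

Taylor coefficients needed (expand at 0): a_0 = 19/3, a_1 = 26/15, a_2 = 52/45, a_3 = 416/405, a_4 = 416/405, a_5 = 6656/6075, a_6 = 13312/10935, a_7 = 106496/76545.
Write the denominator as Q(ε) = 1 + q1*ε + q2*ε^2. Requiring Q*f - P = O(ε^8) with deg P <= 5 kills the coefficients of ε^6..ε^7 in Q*f:
  ε^6: a_6 + q1*a_5 + q2*a_4 = 0, i.e. 13312/10935 + (6656/6075)*q1 + (416/405)*q2 = 0.
  ε^7: a_7 + q1*a_6 + q2*a_5 = 0, i.e. 106496/76545 + (13312/10935)*q1 + (6656/6075)*q2 = 0.
Solving this linear system: q1 = -40/21, q2 = 160/189.
The numerator is Q*f truncated at degree 5: P0 = a_0 = 19/3; P1 = a_1 + q1*a_0 = -3254/315; P2 = a_2 + q1*a_1 + q2*a_0 = 9116/2835; P3 = a_3 + q1*a_2 + q2*a_1 = 832/2835; P4 = a_4 + q1*a_3 + q2*a_2 = 416/8505; P5 = a_5 + q1*a_4 + q2*a_3 = 3328/382725.


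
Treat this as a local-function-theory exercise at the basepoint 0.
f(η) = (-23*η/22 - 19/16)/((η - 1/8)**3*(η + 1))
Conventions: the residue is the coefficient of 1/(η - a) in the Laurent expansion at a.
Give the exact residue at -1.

At the order-1 pole -1 set g(η) = (η - (-1))*f(η) = (-23*η/22 - 19/16)/(η - 1/8)**3.
Simple pole: residue = g(a) at a = -1, which is 800/8019.

The residue is 800/8019.


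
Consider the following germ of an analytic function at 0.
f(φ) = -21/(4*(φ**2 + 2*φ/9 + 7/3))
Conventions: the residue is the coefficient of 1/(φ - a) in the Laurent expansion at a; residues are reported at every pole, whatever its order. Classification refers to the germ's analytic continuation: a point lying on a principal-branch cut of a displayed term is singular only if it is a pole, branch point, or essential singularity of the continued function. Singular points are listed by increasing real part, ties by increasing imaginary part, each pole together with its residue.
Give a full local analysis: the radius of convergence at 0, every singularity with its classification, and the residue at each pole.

Denominator factor (φ**2 + 2*φ/9 + 7/3): discriminant -752/81, complex-conjugate roots (-1/9) + ((2/9)*sqrt(47))*i and (-1/9) - ((2/9)*sqrt(47))*i; poles of order 1, moduli (1/3)*sqrt(21) and (1/3)*sqrt(21).
The radius of convergence is the smallest modulus among the singular points: (1/3)*sqrt(21).
The factor φ**2 + 2*φ/9 + 7/3 splits as (φ - a)(φ - a') with a = (-1/9) - ((2/9)*sqrt(47))*i, a' = (-1/9) + ((2/9)*sqrt(47))*i. At the order-1 pole a set g(φ) = (φ - a)*f(φ) = [-21/4] / (φ - a').
Simple pole: residue = g(a) at a = (-1/9) - ((2/9)*sqrt(47))*i, which is -((189/752)*sqrt(47))*i.
The factor φ**2 + 2*φ/9 + 7/3 splits as (φ - a)(φ - a') with a = (-1/9) + ((2/9)*sqrt(47))*i, a' = (-1/9) - ((2/9)*sqrt(47))*i. At the order-1 pole a set g(φ) = (φ - a)*f(φ) = [-21/4] / (φ - a').
Simple pole: residue = g(a) at a = (-1/9) + ((2/9)*sqrt(47))*i, which is ((189/752)*sqrt(47))*i.
List the singular points by increasing real part (a conjugate pair: the negative imaginary part first).

Radius of convergence at 0: (1/3)*sqrt(21).
At (-1/9) - ((2/9)*sqrt(47))*i: a pole of order 1; residue -((189/752)*sqrt(47))*i.
At (-1/9) + ((2/9)*sqrt(47))*i: a pole of order 1; residue ((189/752)*sqrt(47))*i.


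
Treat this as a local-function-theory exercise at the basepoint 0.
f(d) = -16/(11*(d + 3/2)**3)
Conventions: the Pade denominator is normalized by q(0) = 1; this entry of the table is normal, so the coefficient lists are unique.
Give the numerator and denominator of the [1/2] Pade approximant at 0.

The Pade approximant has numerator coefficients [-128/297, 256/2673]; denominator coefficients [1, 16/9, 8/9].

Taylor coefficients needed (expand at 0): a_0 = -128/297, a_1 = 256/297, a_2 = -1024/891, a_3 = 10240/8019.
Write the denominator as Q(d) = 1 + q1*d + q2*d^2. Requiring Q*f - P = O(d^4) with deg P <= 1 kills the coefficients of d^2..d^3 in Q*f:
  d^2: a_2 + q1*a_1 + q2*a_0 = 0, i.e. -1024/891 + (256/297)*q1 + (-128/297)*q2 = 0.
  d^3: a_3 + q1*a_2 + q2*a_1 = 0, i.e. 10240/8019 + (-1024/891)*q1 + (256/297)*q2 = 0.
Solving this linear system: q1 = 16/9, q2 = 8/9.
The numerator is Q*f truncated at degree 1: P0 = a_0 = -128/297; P1 = a_1 + q1*a_0 = 256/2673.


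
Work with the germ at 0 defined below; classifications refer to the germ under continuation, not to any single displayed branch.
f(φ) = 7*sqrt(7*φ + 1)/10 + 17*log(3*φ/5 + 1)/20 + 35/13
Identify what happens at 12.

The point is a regular point.

There is no denominator, hence no pole anywhere.
Branch term sqrt(1 - φ/(-1/7)): argument at 12 is 85, nonzero, so 12 is not its branch point (a point on a principal cut is still regular for the continued germ).
Branch term log(1 - φ/(-5/3)): argument at 12 is 41/5, nonzero, so 12 is not its branch point (a point on a principal cut is still regular for the continued germ).
So the germ continues analytically to 12.


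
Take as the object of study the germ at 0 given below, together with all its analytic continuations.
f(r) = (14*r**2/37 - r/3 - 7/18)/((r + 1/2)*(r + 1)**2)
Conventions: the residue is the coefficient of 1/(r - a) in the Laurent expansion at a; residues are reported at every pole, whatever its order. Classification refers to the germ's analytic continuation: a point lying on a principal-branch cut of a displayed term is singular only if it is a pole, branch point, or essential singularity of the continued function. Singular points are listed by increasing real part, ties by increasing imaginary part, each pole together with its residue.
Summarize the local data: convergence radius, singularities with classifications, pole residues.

Denominator factor (r + 1)^2: pole of order 2 at -1, modulus 1.
Denominator factor (r + 1/2): pole of order 1 at -1/2, modulus 1/2.
The radius of convergence is the smallest modulus among the singular points: 1/2.
At the order-2 pole -1 set g(r) = (r - (-1))^2*f(r) = (14*r**2/37 - r/3 - 7/18)/(r + 1/2).
Order-2 pole: residue = g'(a); g'(-1) = 8/9, so the residue is 8/9.
At the order-1 pole -1/2 set g(r) = (r - (-1/2))*f(r) = (14*r**2/37 - r/3 - 7/18)/(r + 1)**2.
Simple pole: residue = g(a) at a = -1/2, which is -170/333.
List the singular points by increasing real part (a conjugate pair: the negative imaginary part first).

Radius of convergence at 0: 1/2.
At -1: a pole of order 2; residue 8/9.
At -1/2: a pole of order 1; residue -170/333.


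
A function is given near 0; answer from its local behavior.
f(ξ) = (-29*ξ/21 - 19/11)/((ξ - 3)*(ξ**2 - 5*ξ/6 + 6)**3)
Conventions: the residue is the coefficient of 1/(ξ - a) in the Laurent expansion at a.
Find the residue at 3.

At the order-1 pole 3 set g(ξ) = (ξ - (3))*f(ξ) = (-29*ξ/21 - 19/11)/(ξ**2 - 5*ξ/6 + 6)**3.
Simple pole: residue = g(a) at a = 3, which is -3616/1203125.

The residue is -3616/1203125.


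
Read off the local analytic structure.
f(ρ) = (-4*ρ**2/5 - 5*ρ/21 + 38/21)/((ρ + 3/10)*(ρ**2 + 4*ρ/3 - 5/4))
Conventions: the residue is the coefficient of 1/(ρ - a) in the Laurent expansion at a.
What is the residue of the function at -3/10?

The residue is -9497/8190.

At the order-1 pole -3/10 set g(ρ) = (ρ - (-3/10))*f(ρ) = (-4*ρ**2/5 - 5*ρ/21 + 38/21)/(ρ**2 + 4*ρ/3 - 5/4).
Simple pole: residue = g(a) at a = -3/10, which is -9497/8190.


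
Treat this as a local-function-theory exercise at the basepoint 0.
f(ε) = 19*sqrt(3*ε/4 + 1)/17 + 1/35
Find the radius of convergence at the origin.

Branch term (19/17)*sqrt(1 - ε/(-4/3)): its argument vanishes at ε = -4/3, a square-root branch point, modulus 4/3.
The radius of convergence is the smallest modulus among the singular points: 4/3.

The radius of convergence is 4/3.


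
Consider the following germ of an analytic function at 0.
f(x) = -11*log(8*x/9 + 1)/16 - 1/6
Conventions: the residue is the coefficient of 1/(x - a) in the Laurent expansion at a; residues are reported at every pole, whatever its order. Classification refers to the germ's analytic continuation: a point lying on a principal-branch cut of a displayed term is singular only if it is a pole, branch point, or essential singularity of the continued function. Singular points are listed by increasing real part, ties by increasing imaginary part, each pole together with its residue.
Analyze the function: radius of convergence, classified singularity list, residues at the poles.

Branch term (-11/16)*log(1 - x/(-9/8)): its argument vanishes at x = -9/8, a logarithmic branch point, modulus 9/8.
The radius of convergence is the smallest modulus among the singular points: 9/8.

Radius of convergence at 0: 9/8.
At -9/8: a logarithmic branch point.


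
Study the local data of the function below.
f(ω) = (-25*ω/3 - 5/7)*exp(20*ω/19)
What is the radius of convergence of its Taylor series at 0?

The factor exp(20*ω/19) is entire and contributes no finite singular point.
The polynomial part has no poles.
No finite singular points: the Taylor series at 0 converges everywhere.

The radius of convergence is infinite.


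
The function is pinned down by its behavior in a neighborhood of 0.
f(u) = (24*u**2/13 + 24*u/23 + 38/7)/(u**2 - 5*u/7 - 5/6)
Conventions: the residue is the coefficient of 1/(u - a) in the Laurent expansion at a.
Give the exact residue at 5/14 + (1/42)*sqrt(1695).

The residue is 2472/2093 + (114434/1182545)*sqrt(1695).

The factor u**2 - 5*u/7 - 5/6 splits as (u - a)(u - a') with a = 5/14 + (1/42)*sqrt(1695), a' = 5/14 - (1/42)*sqrt(1695). At the order-1 pole a set g(u) = (u - a)*f(u) = [24*u**2/13 + 24*u/23 + 38/7] / (u - a').
Simple pole: residue = g(a) at a = 5/14 + (1/42)*sqrt(1695), which is 2472/2093 + (114434/1182545)*sqrt(1695).


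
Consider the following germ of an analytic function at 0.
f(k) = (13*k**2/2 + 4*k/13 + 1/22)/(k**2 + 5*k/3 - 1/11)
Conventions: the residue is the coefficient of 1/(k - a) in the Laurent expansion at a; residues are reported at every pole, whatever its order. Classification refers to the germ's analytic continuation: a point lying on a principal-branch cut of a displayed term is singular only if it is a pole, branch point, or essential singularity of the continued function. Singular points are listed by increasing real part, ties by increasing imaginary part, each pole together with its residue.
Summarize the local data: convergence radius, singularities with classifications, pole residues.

Denominator factor (k**2 + 5*k/3 - 1/11): discriminant 311/99, real irrational roots -5/6 + (1/66)*sqrt(3421) and -5/6 - (1/66)*sqrt(3421); poles of order 1, moduli -5/6 + (1/66)*sqrt(3421) and 5/6 + (1/66)*sqrt(3421).
The radius of convergence is the smallest modulus among the singular points: -5/6 + (1/66)*sqrt(3421).
The factor k**2 + 5*k/3 - 1/11 splits as (k - a)(k - a') with a = -5/6 - (1/66)*sqrt(3421), a' = -5/6 + (1/66)*sqrt(3421). At the order-1 pole a set g(k) = (k - a)*f(k) = [13*k**2/2 + 4*k/13 + 1/22] / (k - a').
Simple pole: residue = g(a) at a = -5/6 - (1/66)*sqrt(3421), which is -821/156 - (48431/533676)*sqrt(3421).
The factor k**2 + 5*k/3 - 1/11 splits as (k - a)(k - a') with a = -5/6 + (1/66)*sqrt(3421), a' = -5/6 - (1/66)*sqrt(3421). At the order-1 pole a set g(k) = (k - a)*f(k) = [13*k**2/2 + 4*k/13 + 1/22] / (k - a').
Simple pole: residue = g(a) at a = -5/6 + (1/66)*sqrt(3421), which is -821/156 + (48431/533676)*sqrt(3421).
List the singular points by increasing real part (a conjugate pair: the negative imaginary part first).

Radius of convergence at 0: -5/6 + (1/66)*sqrt(3421).
At -5/6 - (1/66)*sqrt(3421): a pole of order 1; residue -821/156 - (48431/533676)*sqrt(3421).
At -5/6 + (1/66)*sqrt(3421): a pole of order 1; residue -821/156 + (48431/533676)*sqrt(3421).


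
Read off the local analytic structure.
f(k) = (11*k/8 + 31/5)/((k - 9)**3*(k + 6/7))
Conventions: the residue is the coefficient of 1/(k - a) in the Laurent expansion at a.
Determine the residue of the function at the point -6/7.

At the order-1 pole -6/7 set g(k) = (k - (-6/7))*f(k) = (11*k/8 + 31/5)/(k - 9)**3.
Simple pole: residue = g(a) at a = -6/7, which is -34447/6570180.

The residue is -34447/6570180.


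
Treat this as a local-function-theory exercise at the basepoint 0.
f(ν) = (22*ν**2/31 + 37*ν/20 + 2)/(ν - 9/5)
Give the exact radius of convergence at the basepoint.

Denominator factor (ν - 9/5): pole of order 1 at 9/5, modulus 9/5.
The radius of convergence is the smallest modulus among the singular points: 9/5.

The radius of convergence is 9/5.


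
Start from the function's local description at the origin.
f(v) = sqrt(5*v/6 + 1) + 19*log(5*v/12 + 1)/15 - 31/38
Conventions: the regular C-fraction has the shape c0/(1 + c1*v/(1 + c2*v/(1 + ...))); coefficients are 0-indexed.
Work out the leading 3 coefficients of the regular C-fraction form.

The regular C-fraction coefficients are [7/38, -323/63, 2689/504].

Taylor coefficients (expand at 0): a_0 = 7/38, a_1 = 17/18, a_2 = -85/432.
c0 = a_0 = 7/38. Peel one level at a time: if S = 1 + c*v/S' with S'(0) = 1, then c is the v-coefficient of S and S' = c*v/(S - 1).
S_1 = c0/f = 1 + (-323/63)*v + (868547/31752)*v^2 + ...; c1 = -323/63.
S_2 = c1*v/(S_1 - 1) = 1 + (2689/504)*v + ...; c2 = 2689/504.


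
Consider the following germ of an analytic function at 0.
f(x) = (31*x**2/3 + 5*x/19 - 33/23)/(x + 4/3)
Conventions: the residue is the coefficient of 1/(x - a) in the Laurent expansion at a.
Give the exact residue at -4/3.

The residue is 195683/11799.

At the order-1 pole -4/3 set g(x) = (x - (-4/3))*f(x) = 31*x**2/3 + 5*x/19 - 33/23.
Simple pole: residue = g(a) at a = -4/3, which is 195683/11799.


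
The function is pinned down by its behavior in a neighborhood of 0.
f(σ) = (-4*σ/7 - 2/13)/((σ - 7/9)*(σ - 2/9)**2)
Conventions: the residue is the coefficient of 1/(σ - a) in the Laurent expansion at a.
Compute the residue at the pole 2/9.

The residue is 126/65.

At the order-2 pole 2/9 set g(σ) = (σ - (2/9))^2*f(σ) = (-4*σ/7 - 2/13)/(σ - 7/9).
Order-2 pole: residue = g'(a); g'(2/9) = 126/65, so the residue is 126/65.


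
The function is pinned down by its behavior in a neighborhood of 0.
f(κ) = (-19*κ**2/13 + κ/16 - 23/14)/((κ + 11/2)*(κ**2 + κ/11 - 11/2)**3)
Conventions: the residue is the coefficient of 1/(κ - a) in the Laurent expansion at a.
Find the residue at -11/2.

At the order-1 pole -11/2 set g(κ) = (κ - (-11/2))*f(κ) = (-19*κ**2/13 + κ/16 - 23/14)/(κ**2 + κ/11 - 11/2)**3.
Simple pole: residue = g(a) at a = -11/2, which is -269058/83053243.

The residue is -269058/83053243.


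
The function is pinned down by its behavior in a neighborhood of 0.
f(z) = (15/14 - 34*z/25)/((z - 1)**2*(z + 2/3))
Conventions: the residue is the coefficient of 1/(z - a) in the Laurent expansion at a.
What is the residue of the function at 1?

The residue is -6231/8750.

At the order-2 pole 1 set g(z) = (z - (1))^2*f(z) = (15/14 - 34*z/25)/(z + 2/3).
Order-2 pole: residue = g'(a); g'(1) = -6231/8750, so the residue is -6231/8750.


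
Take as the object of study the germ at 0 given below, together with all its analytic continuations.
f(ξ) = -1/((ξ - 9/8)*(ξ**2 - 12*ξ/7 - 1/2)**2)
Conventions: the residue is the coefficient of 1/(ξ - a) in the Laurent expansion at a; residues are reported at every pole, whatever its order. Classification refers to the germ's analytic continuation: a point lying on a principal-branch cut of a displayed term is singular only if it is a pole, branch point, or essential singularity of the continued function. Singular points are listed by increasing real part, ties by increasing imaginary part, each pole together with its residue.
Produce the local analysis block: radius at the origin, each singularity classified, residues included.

Radius of convergence at 0: -6/7 + (11/14)*sqrt(2).
At 6/7 - (11/14)*sqrt(2): a pole of order 2; residue 100352/271441 - (33489540/361287971)*sqrt(2).
At 9/8: a pole of order 1; residue -200704/271441.
At 6/7 + (11/14)*sqrt(2): a pole of order 2; residue 100352/271441 + (33489540/361287971)*sqrt(2).

Denominator factor (ξ**2 - 12*ξ/7 - 1/2)^2: discriminant 242/49, real irrational roots 6/7 + (11/14)*sqrt(2) and 6/7 - (11/14)*sqrt(2); poles of order 2, moduli 6/7 + (11/14)*sqrt(2) and -6/7 + (11/14)*sqrt(2).
Denominator factor (ξ - 9/8): pole of order 1 at 9/8, modulus 9/8.
The radius of convergence is the smallest modulus among the singular points: -6/7 + (11/14)*sqrt(2).
The factor ξ**2 - 12*ξ/7 - 1/2 splits as (ξ - a)(ξ - a') with a = 6/7 - (11/14)*sqrt(2), a' = 6/7 + (11/14)*sqrt(2). At the order-2 pole a set g(ξ) = (ξ - a)^2*f(ξ) = [-1/(ξ - 9/8)] / (ξ - a')^2.
Order-2 pole: residue = g'(a); g'(6/7 - (11/14)*sqrt(2)) = 100352/271441 - (33489540/361287971)*sqrt(2), so the residue is 100352/271441 - (33489540/361287971)*sqrt(2).
At the order-1 pole 9/8 set g(ξ) = (ξ - (9/8))*f(ξ) = -1/(ξ**2 - 12*ξ/7 - 1/2)**2.
Simple pole: residue = g(a) at a = 9/8, which is -200704/271441.
The factor ξ**2 - 12*ξ/7 - 1/2 splits as (ξ - a)(ξ - a') with a = 6/7 + (11/14)*sqrt(2), a' = 6/7 - (11/14)*sqrt(2). At the order-2 pole a set g(ξ) = (ξ - a)^2*f(ξ) = [-1/(ξ - 9/8)] / (ξ - a')^2.
Order-2 pole: residue = g'(a); g'(6/7 + (11/14)*sqrt(2)) = 100352/271441 + (33489540/361287971)*sqrt(2), so the residue is 100352/271441 + (33489540/361287971)*sqrt(2).
List the singular points by increasing real part (a conjugate pair: the negative imaginary part first).


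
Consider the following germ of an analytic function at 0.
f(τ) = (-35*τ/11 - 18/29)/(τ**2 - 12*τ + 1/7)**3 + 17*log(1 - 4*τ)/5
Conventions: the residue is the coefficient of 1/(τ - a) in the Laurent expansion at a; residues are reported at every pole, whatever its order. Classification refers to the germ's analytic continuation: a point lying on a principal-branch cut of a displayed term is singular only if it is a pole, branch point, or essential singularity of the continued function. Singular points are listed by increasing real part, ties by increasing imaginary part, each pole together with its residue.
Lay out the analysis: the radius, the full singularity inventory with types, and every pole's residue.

Denominator factor (τ**2 - 12*τ + 1/7)^3: discriminant 1004/7, real irrational roots 6 + (1/7)*sqrt(1757) and 6 - (1/7)*sqrt(1757); poles of order 3, moduli 6 + (1/7)*sqrt(1757) and 6 - (1/7)*sqrt(1757).
Branch term (17/5)*log(1 - τ/(1/4)): its argument vanishes at τ = 1/4, a logarithmic branch point, modulus 1/4.
The radius of convergence is the smallest modulus among the singular points: 6 - (1/7)*sqrt(1757).
The branch term is analytic at 6 - (1/7)*sqrt(1757) and contributes nothing to the residue; only the rational part matters.
The factor τ**2 - 12*τ + 1/7 splits as (τ - a)(τ - a') with a = 6 - (1/7)*sqrt(1757), a' = 6 + (1/7)*sqrt(1757). At the order-3 pole a set g(τ) = (τ - a)^3*(rational part) = [-35*τ/11 - 18/29] / (τ - a')^3.
Order-3 pole: residue = g''(a)/2; g''(6 - (1/7)*sqrt(1757)) = (115542/5044427069)*sqrt(1757), so the residue is (57771/5044427069)*sqrt(1757).
The branch term is analytic at 6 + (1/7)*sqrt(1757) and contributes nothing to the residue; only the rational part matters.
The factor τ**2 - 12*τ + 1/7 splits as (τ - a)(τ - a') with a = 6 + (1/7)*sqrt(1757), a' = 6 - (1/7)*sqrt(1757). At the order-3 pole a set g(τ) = (τ - a)^3*(rational part) = [-35*τ/11 - 18/29] / (τ - a')^3.
Order-3 pole: residue = g''(a)/2; g''(6 + (1/7)*sqrt(1757)) = -(115542/5044427069)*sqrt(1757), so the residue is -(57771/5044427069)*sqrt(1757).
List the singular points by increasing real part (a conjugate pair: the negative imaginary part first).

Radius of convergence at 0: 6 - (1/7)*sqrt(1757).
At 6 - (1/7)*sqrt(1757): a pole of order 3; residue (57771/5044427069)*sqrt(1757).
At 1/4: a logarithmic branch point.
At 6 + (1/7)*sqrt(1757): a pole of order 3; residue -(57771/5044427069)*sqrt(1757).


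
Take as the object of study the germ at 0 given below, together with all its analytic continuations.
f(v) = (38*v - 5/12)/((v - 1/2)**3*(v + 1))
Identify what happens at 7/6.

Denominator factors: v - 1/2 = 2/3 at v = 7/6; v + 1 = 13/6 at v = 7/6 — none vanishes.
So the germ continues analytically to 7/6.

The point is a regular point.


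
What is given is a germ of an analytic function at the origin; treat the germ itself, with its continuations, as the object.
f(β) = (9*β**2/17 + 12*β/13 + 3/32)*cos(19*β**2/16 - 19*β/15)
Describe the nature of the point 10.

The point is a regular point.

There is no denominator, hence no pole anywhere.
The factor cos(19*β**2/16 - 19*β/15) is entire.
So the germ continues analytically to 10.


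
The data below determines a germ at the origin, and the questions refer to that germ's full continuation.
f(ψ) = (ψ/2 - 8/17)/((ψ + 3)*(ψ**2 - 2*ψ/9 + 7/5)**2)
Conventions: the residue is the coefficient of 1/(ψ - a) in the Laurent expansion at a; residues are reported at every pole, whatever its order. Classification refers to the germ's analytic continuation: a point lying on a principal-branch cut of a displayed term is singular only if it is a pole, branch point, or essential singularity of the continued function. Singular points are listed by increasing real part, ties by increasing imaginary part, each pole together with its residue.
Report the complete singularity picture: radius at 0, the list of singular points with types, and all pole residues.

Radius of convergence at 0: (1/5)*sqrt(35).
At -3: a pole of order 1; residue -15075/936904.
At (1/9) - ((1/45)*sqrt(2810))*i: a pole of order 2; residue (15075/1873808) - ((164696265/295915506976)*sqrt(2810))*i.
At (1/9) + ((1/45)*sqrt(2810))*i: a pole of order 2; residue (15075/1873808) + ((164696265/295915506976)*sqrt(2810))*i.

Denominator factor (ψ + 3): pole of order 1 at -3, modulus 3.
Denominator factor (ψ**2 - 2*ψ/9 + 7/5)^2: discriminant -2248/405, complex-conjugate roots (1/9) + ((1/45)*sqrt(2810))*i and (1/9) - ((1/45)*sqrt(2810))*i; poles of order 2, moduli (1/5)*sqrt(35) and (1/5)*sqrt(35).
The radius of convergence is the smallest modulus among the singular points: (1/5)*sqrt(35).
At the order-1 pole -3 set g(ψ) = (ψ - (-3))*f(ψ) = (ψ/2 - 8/17)/(ψ**2 - 2*ψ/9 + 7/5)**2.
Simple pole: residue = g(a) at a = -3, which is -15075/936904.
The factor ψ**2 - 2*ψ/9 + 7/5 splits as (ψ - a)(ψ - a') with a = (1/9) - ((1/45)*sqrt(2810))*i, a' = (1/9) + ((1/45)*sqrt(2810))*i. At the order-2 pole a set g(ψ) = (ψ - a)^2*f(ψ) = [(ψ/2 - 8/17)/(ψ + 3)] / (ψ - a')^2.
Order-2 pole: residue = g'(a); g'((1/9) - ((1/45)*sqrt(2810))*i) = (15075/1873808) - ((164696265/295915506976)*sqrt(2810))*i, so the residue is (15075/1873808) - ((164696265/295915506976)*sqrt(2810))*i.
The factor ψ**2 - 2*ψ/9 + 7/5 splits as (ψ - a)(ψ - a') with a = (1/9) + ((1/45)*sqrt(2810))*i, a' = (1/9) - ((1/45)*sqrt(2810))*i. At the order-2 pole a set g(ψ) = (ψ - a)^2*f(ψ) = [(ψ/2 - 8/17)/(ψ + 3)] / (ψ - a')^2.
Order-2 pole: residue = g'(a); g'((1/9) + ((1/45)*sqrt(2810))*i) = (15075/1873808) + ((164696265/295915506976)*sqrt(2810))*i, so the residue is (15075/1873808) + ((164696265/295915506976)*sqrt(2810))*i.
List the singular points by increasing real part (a conjugate pair: the negative imaginary part first).


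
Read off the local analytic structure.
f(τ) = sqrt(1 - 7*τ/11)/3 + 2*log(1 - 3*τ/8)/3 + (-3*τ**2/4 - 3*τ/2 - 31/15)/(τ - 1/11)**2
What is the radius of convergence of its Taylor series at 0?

The radius of convergence is 1/11.

Denominator factor (τ - 1/11)^2: pole of order 2 at 1/11, modulus 1/11.
Branch term (1/3)*sqrt(1 - τ/(11/7)): its argument vanishes at τ = 11/7, a square-root branch point, modulus 11/7.
Branch term (2/3)*log(1 - τ/(8/3)): its argument vanishes at τ = 8/3, a logarithmic branch point, modulus 8/3.
The radius of convergence is the smallest modulus among the singular points: 1/11.


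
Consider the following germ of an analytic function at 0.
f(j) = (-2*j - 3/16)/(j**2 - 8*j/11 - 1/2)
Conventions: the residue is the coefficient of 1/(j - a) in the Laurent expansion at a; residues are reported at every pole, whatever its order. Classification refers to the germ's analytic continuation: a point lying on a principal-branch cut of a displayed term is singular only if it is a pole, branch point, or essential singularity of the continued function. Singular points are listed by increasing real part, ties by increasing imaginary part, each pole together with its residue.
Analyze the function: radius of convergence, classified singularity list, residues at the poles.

Denominator factor (j**2 - 8*j/11 - 1/2): discriminant 306/121, real irrational roots 4/11 + (3/22)*sqrt(34) and 4/11 - (3/22)*sqrt(34); poles of order 1, moduli 4/11 + (3/22)*sqrt(34) and -4/11 + (3/22)*sqrt(34).
The radius of convergence is the smallest modulus among the singular points: -4/11 + (3/22)*sqrt(34).
The factor j**2 - 8*j/11 - 1/2 splits as (j - a)(j - a') with a = 4/11 - (3/22)*sqrt(34), a' = 4/11 + (3/22)*sqrt(34). At the order-1 pole a set g(j) = (j - a)*f(j) = [-2*j - 3/16] / (j - a').
Simple pole: residue = g(a) at a = 4/11 - (3/22)*sqrt(34), which is -1 + (161/1632)*sqrt(34).
The factor j**2 - 8*j/11 - 1/2 splits as (j - a)(j - a') with a = 4/11 + (3/22)*sqrt(34), a' = 4/11 - (3/22)*sqrt(34). At the order-1 pole a set g(j) = (j - a)*f(j) = [-2*j - 3/16] / (j - a').
Simple pole: residue = g(a) at a = 4/11 + (3/22)*sqrt(34), which is -1 - (161/1632)*sqrt(34).
List the singular points by increasing real part (a conjugate pair: the negative imaginary part first).

Radius of convergence at 0: -4/11 + (3/22)*sqrt(34).
At 4/11 - (3/22)*sqrt(34): a pole of order 1; residue -1 + (161/1632)*sqrt(34).
At 4/11 + (3/22)*sqrt(34): a pole of order 1; residue -1 - (161/1632)*sqrt(34).


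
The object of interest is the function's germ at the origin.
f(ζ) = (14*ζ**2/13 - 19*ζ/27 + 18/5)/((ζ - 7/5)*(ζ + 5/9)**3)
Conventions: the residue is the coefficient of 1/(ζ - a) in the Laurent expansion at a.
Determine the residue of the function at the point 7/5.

At the order-1 pole 7/5 set g(ζ) = (ζ - (7/5))*f(ζ) = (14*ζ**2/13 - 19*ζ/27 + 18/5)/(ζ + 5/9)**3.
Simple pole: residue = g(a) at a = 7/5, which is 5598045/8859136.

The residue is 5598045/8859136.


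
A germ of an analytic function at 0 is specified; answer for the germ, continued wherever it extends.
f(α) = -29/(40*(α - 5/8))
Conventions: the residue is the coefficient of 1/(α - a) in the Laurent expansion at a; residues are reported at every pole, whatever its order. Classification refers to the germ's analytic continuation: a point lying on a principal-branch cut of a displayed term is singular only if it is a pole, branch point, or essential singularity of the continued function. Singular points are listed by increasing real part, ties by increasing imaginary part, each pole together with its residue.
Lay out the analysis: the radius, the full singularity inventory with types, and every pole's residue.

Radius of convergence at 0: 5/8.
At 5/8: a pole of order 1; residue -29/40.

Denominator factor (α - 5/8): pole of order 1 at 5/8, modulus 5/8.
The radius of convergence is the smallest modulus among the singular points: 5/8.
At the order-1 pole 5/8 set g(α) = (α - (5/8))*f(α) = -29/40.
Simple pole: residue = g(a) at a = 5/8, which is -29/40.


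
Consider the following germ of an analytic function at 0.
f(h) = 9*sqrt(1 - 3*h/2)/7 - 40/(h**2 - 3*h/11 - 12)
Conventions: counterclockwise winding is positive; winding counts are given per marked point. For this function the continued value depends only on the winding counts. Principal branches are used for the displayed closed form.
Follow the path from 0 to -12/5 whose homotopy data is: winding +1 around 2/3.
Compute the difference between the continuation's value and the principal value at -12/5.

The rational part is single-valued and drops out of the difference; each branch term changes only by its own monodromy.
(9/7)*sqrt(1 - h/(2/3)): winding +1 is odd, the square root flips sign, contributing -2*(9/7)*sqrt(1 - (-12/5)/(2/3)) = -2*(9/7)*sqrt(23/5) = -(18/35)*sqrt(115).
Summing the contributions at h = -12/5 gives -(18/35)*sqrt(115).

Continued minus principal equals -(18/35)*sqrt(115).


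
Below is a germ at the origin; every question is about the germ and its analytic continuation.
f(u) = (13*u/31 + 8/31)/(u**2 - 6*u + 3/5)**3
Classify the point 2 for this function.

The point is a regular point.

Denominator factors: u**2 - 6*u + 3/5 = -37/5 at u = 2 — none vanishes.
So the germ continues analytically to 2.
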